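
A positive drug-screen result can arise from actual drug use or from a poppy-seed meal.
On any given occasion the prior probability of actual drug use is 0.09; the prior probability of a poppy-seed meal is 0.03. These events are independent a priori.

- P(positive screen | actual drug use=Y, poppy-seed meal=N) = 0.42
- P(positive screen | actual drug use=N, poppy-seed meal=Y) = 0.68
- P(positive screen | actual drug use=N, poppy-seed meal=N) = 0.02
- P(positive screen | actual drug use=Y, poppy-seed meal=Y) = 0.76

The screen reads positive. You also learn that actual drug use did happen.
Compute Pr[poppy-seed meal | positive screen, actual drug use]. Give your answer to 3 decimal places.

Pr[poppy-seed meal | positive screen, actual drug use] ≈ 0.053

P(positive screen | actual drug use) = 0.42·0.97 + 0.76·0.03 = 0.407400 + 0.022800 = 0.430200
The poppy-seed meal-present share is 0.76·0.03 = 0.022800.
So P(poppy-seed meal | positive screen, actual drug use) = 0.022800/0.430200 ≈ 0.053.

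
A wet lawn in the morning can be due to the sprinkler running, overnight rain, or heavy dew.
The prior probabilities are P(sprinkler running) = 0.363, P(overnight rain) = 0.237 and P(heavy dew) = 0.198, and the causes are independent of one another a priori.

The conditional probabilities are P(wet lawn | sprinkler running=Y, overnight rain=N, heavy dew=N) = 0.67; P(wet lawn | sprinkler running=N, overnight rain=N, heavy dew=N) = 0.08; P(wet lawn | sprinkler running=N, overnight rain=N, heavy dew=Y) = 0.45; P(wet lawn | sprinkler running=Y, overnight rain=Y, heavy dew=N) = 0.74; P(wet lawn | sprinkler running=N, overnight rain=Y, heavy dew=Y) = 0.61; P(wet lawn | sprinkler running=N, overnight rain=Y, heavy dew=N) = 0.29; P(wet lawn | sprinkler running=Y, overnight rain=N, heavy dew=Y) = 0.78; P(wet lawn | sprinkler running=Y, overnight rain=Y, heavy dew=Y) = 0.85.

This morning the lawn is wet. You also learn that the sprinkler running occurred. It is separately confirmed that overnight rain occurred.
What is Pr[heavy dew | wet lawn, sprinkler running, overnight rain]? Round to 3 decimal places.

Pr[heavy dew | wet lawn, sprinkler running, overnight rain] ≈ 0.221

Weight on heavy dew=true, given the evidence: 0.85·0.198 = 0.168300
Denominator P(wet lawn | sprinkler running, overnight rain): 0.74·0.802 + 0.85·0.198 = 0.761780
P(heavy dew | wet lawn, sprinkler running, overnight rain) = 0.168300/0.761780 ≈ 0.221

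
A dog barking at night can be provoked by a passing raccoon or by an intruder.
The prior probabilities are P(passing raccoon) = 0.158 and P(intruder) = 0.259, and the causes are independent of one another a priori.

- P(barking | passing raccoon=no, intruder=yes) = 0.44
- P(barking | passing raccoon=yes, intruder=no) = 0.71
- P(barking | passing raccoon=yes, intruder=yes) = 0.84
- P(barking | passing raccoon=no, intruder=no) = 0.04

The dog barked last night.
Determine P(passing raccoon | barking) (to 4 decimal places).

Weight on passing raccoon=true, given the evidence: 0.083125 + 0.034374 = 0.117499
Normalizer over all consistent configurations: 0.04*0.842*0.741 + 0.44*0.842*0.259 + 0.71*0.158*0.741 + 0.84*0.158*0.259 = 0.238410
Posterior = 0.117499 / 0.238410 ≈ 0.4928

P(passing raccoon | barking) ≈ 0.4928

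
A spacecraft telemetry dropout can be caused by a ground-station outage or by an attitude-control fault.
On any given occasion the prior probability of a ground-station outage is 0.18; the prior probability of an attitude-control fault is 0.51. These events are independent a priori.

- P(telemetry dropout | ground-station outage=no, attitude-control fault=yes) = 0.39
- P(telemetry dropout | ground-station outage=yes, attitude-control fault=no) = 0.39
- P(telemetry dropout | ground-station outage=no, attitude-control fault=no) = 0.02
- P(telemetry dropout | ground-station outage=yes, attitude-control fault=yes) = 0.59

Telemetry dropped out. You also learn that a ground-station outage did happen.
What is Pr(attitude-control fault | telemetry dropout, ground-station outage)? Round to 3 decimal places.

Pr(attitude-control fault | telemetry dropout, ground-station outage) ≈ 0.612

P(telemetry dropout | ground-station outage) = 0.39*0.49 + 0.59*0.51 = 0.191100 + 0.300900 = 0.492000
Of this, 0.300900 comes from 0.59*0.51 (the attitude-control fault=true cases).
Hence the posterior is 0.300900/0.492000 ≈ 0.612.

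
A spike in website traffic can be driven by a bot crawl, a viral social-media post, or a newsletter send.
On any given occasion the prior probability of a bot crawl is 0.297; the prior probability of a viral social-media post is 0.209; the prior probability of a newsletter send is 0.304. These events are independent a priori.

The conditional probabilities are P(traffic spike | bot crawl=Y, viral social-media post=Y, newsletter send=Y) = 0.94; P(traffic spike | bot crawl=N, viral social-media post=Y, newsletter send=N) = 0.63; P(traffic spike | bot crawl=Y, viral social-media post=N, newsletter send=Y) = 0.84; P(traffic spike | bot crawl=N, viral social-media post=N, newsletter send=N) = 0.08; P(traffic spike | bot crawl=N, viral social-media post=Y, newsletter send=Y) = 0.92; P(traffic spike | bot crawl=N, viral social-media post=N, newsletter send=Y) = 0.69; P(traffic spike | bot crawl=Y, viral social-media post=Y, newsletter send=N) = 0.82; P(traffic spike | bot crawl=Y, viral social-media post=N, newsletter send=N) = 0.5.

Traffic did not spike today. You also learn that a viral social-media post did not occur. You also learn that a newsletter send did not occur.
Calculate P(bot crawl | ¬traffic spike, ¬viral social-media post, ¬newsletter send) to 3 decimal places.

P(bot crawl | ¬traffic spike, ¬viral social-media post, ¬newsletter send) ≈ 0.187

Numerator (weight on configurations with bot crawl): 0.5·0.297 = 0.148500
The normalizing constant is 0.92·0.703 + 0.5·0.297 = 0.795260
P(bot crawl | ¬traffic spike, ¬viral social-media post, ¬newsletter send) = 0.148500/0.795260 ≈ 0.187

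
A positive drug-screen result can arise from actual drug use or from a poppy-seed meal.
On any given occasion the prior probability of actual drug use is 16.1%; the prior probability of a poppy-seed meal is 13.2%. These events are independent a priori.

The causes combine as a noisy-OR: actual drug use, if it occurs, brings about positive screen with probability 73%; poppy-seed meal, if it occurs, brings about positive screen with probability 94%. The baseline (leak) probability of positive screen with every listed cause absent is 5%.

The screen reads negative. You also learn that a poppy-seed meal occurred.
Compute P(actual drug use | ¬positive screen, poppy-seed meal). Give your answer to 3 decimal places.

Under noisy-OR, P(positive screen | causes) = 1 − (1−0.05)·∏(1−qᵢ) over the active causes.
For the numerator, keep only actual drug use=true terms: 0.01539·0.161 = 0.002478
Denominator P(¬positive screen | poppy-seed meal): 0.057·0.839 + 0.01539·0.161 = 0.050301
P(actual drug use | ¬positive screen, poppy-seed meal) = 0.002478/0.050301 ≈ 0.049

P(actual drug use | ¬positive screen, poppy-seed meal) ≈ 0.049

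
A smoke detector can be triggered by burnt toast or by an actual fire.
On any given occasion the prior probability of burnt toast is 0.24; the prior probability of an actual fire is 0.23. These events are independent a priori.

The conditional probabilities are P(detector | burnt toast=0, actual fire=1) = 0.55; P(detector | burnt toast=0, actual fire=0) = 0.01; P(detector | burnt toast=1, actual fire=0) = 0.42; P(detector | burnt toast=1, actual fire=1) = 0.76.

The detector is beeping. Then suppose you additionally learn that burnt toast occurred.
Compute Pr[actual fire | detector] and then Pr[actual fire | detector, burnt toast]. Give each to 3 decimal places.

Enumerate the 4 (burnt toast, actual fire) configurations and weight by the priors:
  P(detector) = 0.01·0.76·0.77 + 0.55·0.76·0.23 + 0.42·0.24·0.77 + 0.76·0.24·0.23
        = 0.005852 + 0.096140 + 0.077616 + 0.041952 = 0.221560
Keeping only the actual fire-present terms gives 0.138092, so
  P(actual fire | detector) = 0.138092 / 0.221560 ≈ 0.623

Now condition on the additional information:
P(detector | burnt toast) = 0.42*0.77 + 0.76*0.23 = 0.323400 + 0.174800 = 0.498200
Of this, 0.174800 comes from 0.76*0.23 (the actual fire=true cases).
Hence the posterior is 0.174800/0.498200 ≈ 0.351.

Pr[actual fire | detector] ≈ 0.623; Pr[actual fire | detector, burnt toast] ≈ 0.351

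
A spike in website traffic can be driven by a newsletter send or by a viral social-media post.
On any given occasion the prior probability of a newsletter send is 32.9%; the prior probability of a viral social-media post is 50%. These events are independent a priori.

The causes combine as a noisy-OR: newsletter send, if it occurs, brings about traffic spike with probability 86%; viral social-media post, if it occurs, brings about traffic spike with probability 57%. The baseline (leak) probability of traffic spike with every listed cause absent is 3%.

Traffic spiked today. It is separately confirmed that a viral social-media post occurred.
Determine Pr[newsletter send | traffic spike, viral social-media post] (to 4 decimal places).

Pr[newsletter send | traffic spike, viral social-media post] ≈ 0.4420

Under noisy-OR, P(traffic spike | causes) = 1 − (1−0.03)·∏(1−qᵢ) over the active causes.
By total probability over both values of newsletter send:
  P(traffic spike | viral social-media post) = 0.5829*0.671 + 0.941606*0.329
        = 0.391126 + 0.309788 = 0.700914
The terms with newsletter send present sum to 0.309788, so
  P(newsletter send | traffic spike, viral social-media post) = 0.309788 / 0.700914 ≈ 0.4420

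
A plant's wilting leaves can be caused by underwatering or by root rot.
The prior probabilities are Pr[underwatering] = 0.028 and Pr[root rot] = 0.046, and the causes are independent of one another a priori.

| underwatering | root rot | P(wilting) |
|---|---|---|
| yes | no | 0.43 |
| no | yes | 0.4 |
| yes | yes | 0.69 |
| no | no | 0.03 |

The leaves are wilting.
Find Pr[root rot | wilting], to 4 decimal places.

Pr[root rot | wilting] ≈ 0.3232

For the numerator, keep only root rot=true terms: 0.017885 + 0.000889 = 0.018774
Normalizer over all consistent configurations: 0.03*0.972*0.954 + 0.4*0.972*0.046 + 0.43*0.028*0.954 + 0.69*0.028*0.046 = 0.058079
P(root rot | wilting) = 0.018774/0.058079 ≈ 0.3232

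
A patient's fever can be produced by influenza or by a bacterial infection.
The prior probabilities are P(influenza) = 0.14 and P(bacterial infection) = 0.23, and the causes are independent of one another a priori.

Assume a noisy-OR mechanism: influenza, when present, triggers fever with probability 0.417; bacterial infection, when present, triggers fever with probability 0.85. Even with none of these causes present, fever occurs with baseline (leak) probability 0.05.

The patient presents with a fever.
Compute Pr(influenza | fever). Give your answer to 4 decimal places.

Pr(influenza | fever) ≈ 0.2769

Under noisy-OR, P(fever | causes) = 1 − (1−0.05)·∏(1−qᵢ) over the active causes.
P(fever) = 0.05×0.86×0.77 + 0.8575×0.86×0.23 + 0.44615×0.14×0.77 + 0.916922×0.14×0.23 = 0.033110 + 0.169614 + 0.048095 + 0.029525 = 0.280344
Of this, 0.077620 comes from 0.048095 + 0.029525 (the influenza=true cases).
P(influenza | fever) = 0.077620 / 0.280344 ≈ 0.2769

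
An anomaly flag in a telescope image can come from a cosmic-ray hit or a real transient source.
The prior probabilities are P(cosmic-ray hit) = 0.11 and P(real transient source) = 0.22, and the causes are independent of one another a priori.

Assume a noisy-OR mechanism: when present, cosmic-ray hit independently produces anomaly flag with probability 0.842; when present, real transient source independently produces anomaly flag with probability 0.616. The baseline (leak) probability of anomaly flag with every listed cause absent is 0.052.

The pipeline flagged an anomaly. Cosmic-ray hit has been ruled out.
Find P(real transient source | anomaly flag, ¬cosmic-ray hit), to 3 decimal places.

Under noisy-OR, P(anomaly flag | causes) = 1 − (1−0.052)·∏(1−qᵢ) over the active causes.
By total probability over both values of real transient source:
  P(anomaly flag | ¬cosmic-ray hit) = 0.052·0.78 + 0.635968·0.22
        = 0.040560 + 0.139913 = 0.180473
Configurations with real transient source contribute 0.139913, so
  P(real transient source | anomaly flag, ¬cosmic-ray hit) = 0.139913 / 0.180473 ≈ 0.775

P(real transient source | anomaly flag, ¬cosmic-ray hit) ≈ 0.775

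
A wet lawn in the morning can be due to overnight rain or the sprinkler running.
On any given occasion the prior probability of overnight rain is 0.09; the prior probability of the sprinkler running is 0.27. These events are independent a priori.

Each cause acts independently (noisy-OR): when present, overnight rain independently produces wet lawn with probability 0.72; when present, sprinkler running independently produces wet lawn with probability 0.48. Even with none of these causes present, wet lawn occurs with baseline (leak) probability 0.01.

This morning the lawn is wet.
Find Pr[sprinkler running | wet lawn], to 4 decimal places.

Under noisy-OR, P(wet lawn | causes) = 1 − (1−0.01)·∏(1−qᵢ) over the active causes.
Sum P(wet lawn|·) weighted by the priors over the 4 (overnight rain, sprinkler running) configurations:
  P(wet lawn) = 0.01×0.91×0.73 + 0.4852×0.91×0.27 + 0.7228×0.09×0.73 + 0.855856×0.09×0.27
        = 0.006643 + 0.119214 + 0.047488 + 0.020797 = 0.194142
The terms with sprinkler running present sum to 0.140011, so
  P(sprinkler running | wet lawn) = 0.140011 / 0.194142 ≈ 0.7212

Pr[sprinkler running | wet lawn] ≈ 0.7212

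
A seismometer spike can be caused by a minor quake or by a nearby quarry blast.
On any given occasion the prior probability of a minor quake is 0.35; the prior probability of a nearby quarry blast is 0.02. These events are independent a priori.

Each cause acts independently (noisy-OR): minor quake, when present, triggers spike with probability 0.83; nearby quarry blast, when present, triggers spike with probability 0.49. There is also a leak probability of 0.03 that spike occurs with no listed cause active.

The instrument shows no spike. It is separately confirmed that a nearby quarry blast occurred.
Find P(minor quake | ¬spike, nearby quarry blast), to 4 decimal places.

Under noisy-OR, P(spike | causes) = 1 − (1−0.03)·∏(1−qᵢ) over the active causes.
P(¬spike | nearby quarry blast) = 0.4947×0.65 + 0.084099×0.35 = 0.321555 + 0.029435 = 0.350990
Of this, 0.029435 comes from 0.084099×0.35 (the minor quake=true cases).
So P(minor quake | ¬spike, nearby quarry blast) = 0.029435/0.350990 ≈ 0.0839.

P(minor quake | ¬spike, nearby quarry blast) ≈ 0.0839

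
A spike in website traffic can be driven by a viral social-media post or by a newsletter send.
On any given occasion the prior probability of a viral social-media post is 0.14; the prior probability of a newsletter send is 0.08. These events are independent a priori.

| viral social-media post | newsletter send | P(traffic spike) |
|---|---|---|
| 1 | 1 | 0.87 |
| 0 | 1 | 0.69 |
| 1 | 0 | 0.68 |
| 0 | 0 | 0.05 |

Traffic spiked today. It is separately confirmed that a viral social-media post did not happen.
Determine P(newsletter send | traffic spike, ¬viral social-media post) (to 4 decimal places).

P(newsletter send | traffic spike, ¬viral social-media post) ≈ 0.5455

Enumerate both values of newsletter send and weight by the priors:
  P(traffic spike | ¬viral social-media post) = 0.05×0.92 + 0.69×0.08
        = 0.046000 + 0.055200 = 0.101200
Keeping only the newsletter send-present terms gives 0.055200, so
  P(newsletter send | traffic spike, ¬viral social-media post) = 0.055200 / 0.101200 ≈ 0.5455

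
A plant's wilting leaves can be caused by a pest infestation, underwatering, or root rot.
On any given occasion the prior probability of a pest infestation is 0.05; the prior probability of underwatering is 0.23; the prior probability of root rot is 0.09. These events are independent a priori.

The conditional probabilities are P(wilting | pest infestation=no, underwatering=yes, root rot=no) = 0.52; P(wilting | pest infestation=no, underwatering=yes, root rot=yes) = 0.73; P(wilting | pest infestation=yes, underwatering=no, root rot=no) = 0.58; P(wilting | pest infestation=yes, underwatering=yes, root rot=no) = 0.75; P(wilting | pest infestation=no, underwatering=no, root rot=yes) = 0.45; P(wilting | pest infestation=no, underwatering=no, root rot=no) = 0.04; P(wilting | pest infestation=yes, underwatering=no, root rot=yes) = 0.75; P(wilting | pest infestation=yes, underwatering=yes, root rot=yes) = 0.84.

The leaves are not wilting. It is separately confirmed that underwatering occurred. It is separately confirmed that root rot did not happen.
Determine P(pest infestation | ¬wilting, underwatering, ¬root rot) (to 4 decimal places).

P(pest infestation | ¬wilting, underwatering, ¬root rot) ≈ 0.0267

For the numerator, keep only pest infestation=true terms: 0.25×0.05 = 0.012500
Normalizer over all consistent configurations: 0.48×0.95 + 0.25×0.05 = 0.468500
P(pest infestation | ¬wilting, underwatering, ¬root rot) = 0.012500/0.468500 ≈ 0.0267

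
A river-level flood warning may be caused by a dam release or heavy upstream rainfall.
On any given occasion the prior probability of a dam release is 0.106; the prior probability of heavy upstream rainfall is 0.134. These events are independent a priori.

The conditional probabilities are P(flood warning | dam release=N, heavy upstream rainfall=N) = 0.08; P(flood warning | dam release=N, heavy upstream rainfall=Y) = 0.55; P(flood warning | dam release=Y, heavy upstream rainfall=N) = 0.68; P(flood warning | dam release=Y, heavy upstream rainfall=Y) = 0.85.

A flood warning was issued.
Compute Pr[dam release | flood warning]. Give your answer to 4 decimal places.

Pr[dam release | flood warning] ≈ 0.3682

Sum P(flood warning|·) weighted by the priors over the 4 (dam release, heavy upstream rainfall) configurations:
  P(flood warning) = 0.08·0.894·0.866 + 0.55·0.894·0.134 + 0.68·0.106·0.866 + 0.85·0.106·0.134
        = 0.061936 + 0.065888 + 0.062421 + 0.012073 = 0.202318
The terms with dam release present sum to 0.074494, so
  P(dam release | flood warning) = 0.074494 / 0.202318 ≈ 0.3682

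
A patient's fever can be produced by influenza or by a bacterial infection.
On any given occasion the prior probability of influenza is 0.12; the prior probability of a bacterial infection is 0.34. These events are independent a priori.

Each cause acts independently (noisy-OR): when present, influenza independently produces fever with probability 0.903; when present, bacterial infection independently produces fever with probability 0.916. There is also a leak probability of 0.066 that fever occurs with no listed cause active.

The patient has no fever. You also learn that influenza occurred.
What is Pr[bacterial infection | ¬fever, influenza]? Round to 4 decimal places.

Pr[bacterial infection | ¬fever, influenza] ≈ 0.0415

Under noisy-OR, P(fever | causes) = 1 − (1−0.066)·∏(1−qᵢ) over the active causes.
Weight on bacterial infection=true, given the evidence: 0.00761·0.34 = 0.002587
Normalizer over all consistent configurations: 0.090598·0.66 + 0.00761·0.34 = 0.062382
P(bacterial infection | ¬fever, influenza) = 0.002587/0.062382 ≈ 0.0415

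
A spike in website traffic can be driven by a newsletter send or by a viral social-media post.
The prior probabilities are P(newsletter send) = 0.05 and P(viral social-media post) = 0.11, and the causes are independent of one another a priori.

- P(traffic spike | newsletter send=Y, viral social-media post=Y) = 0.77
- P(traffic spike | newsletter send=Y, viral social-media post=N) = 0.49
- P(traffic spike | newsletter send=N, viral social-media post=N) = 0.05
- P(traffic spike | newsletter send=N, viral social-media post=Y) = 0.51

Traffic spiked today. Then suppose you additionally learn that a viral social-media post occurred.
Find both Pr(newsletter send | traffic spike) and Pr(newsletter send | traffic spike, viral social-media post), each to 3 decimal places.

Numerator (weight on configurations with newsletter send): 0.021805 + 0.004235 = 0.026040
The normalizing constant is 0.05×0.95×0.89 + 0.51×0.95×0.11 + 0.49×0.05×0.89 + 0.77×0.05×0.11 = 0.121610
Posterior = 0.026040 / 0.121610 ≈ 0.214

Now also conditioning on viral social-media post=true:
By total probability over both values of newsletter send:
  P(traffic spike | viral social-media post) = 0.51*0.95 + 0.77*0.05
        = 0.484500 + 0.038500 = 0.523000
Keeping only the newsletter send-present terms gives 0.038500, so
  P(newsletter send | traffic spike, viral social-media post) = 0.038500 / 0.523000 ≈ 0.074

Pr(newsletter send | traffic spike) ≈ 0.214; Pr(newsletter send | traffic spike, viral social-media post) ≈ 0.074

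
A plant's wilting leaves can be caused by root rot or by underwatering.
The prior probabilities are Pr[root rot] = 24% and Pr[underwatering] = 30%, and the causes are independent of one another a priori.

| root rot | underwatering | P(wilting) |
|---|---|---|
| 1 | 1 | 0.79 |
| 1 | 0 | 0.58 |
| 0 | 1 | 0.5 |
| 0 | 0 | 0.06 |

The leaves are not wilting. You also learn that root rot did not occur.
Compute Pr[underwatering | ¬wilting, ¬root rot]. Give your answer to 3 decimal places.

For the numerator, keep only underwatering=true terms: 0.5*0.3 = 0.150000
The normalizing constant is 0.94*0.7 + 0.5*0.3 = 0.808000
P(underwatering | ¬wilting, ¬root rot) = 0.150000/0.808000 ≈ 0.186

Pr[underwatering | ¬wilting, ¬root rot] ≈ 0.186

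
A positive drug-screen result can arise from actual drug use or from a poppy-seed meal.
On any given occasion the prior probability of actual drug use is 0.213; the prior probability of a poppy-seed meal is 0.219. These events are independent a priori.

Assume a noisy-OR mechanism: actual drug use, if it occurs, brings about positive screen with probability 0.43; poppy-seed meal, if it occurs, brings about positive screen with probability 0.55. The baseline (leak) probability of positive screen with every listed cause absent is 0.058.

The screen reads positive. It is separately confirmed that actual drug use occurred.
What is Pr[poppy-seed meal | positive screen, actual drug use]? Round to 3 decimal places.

Under noisy-OR, P(positive screen | causes) = 1 − (1−0.058)·∏(1−qᵢ) over the active causes.
Enumerate both values of poppy-seed meal and weight by the priors:
  P(positive screen | actual drug use) = 0.46306*0.781 + 0.758377*0.219
        = 0.361650 + 0.166085 = 0.527735
Keeping only the poppy-seed meal-present terms gives 0.166085, so
  P(poppy-seed meal | positive screen, actual drug use) = 0.166085 / 0.527735 ≈ 0.315

Pr[poppy-seed meal | positive screen, actual drug use] ≈ 0.315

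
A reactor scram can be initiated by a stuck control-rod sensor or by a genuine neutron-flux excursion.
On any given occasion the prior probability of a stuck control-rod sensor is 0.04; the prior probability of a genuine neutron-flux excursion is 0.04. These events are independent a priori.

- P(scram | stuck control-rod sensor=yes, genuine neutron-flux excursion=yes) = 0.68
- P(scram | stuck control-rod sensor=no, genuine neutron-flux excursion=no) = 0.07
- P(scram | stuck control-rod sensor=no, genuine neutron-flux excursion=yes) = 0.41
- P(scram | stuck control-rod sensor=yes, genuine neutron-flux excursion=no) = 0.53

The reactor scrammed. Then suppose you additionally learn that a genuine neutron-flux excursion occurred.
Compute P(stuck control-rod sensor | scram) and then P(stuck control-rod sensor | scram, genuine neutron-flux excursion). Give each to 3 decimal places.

P(scram) = 0.07·0.96·0.96 + 0.41·0.96·0.04 + 0.53·0.04·0.96 + 0.68·0.04·0.04 = 0.064512 + 0.015744 + 0.020352 + 0.001088 = 0.101696
Restricting to configurations with stuck control-rod sensor present: 0.020352 + 0.001088 = 0.021440.
P(stuck control-rod sensor | scram) = 0.021440 / 0.101696 ≈ 0.211

With the extra evidence:
By total probability over both values of stuck control-rod sensor:
  P(scram | genuine neutron-flux excursion) = 0.41*0.96 + 0.68*0.04
        = 0.393600 + 0.027200 = 0.420800
The terms with stuck control-rod sensor present sum to 0.027200, so
  P(stuck control-rod sensor | scram, genuine neutron-flux excursion) = 0.027200 / 0.420800 ≈ 0.065
Conditioning on genuine neutron-flux excursion lowers the posterior on stuck control-rod sensor: the classic explaining-away effect in a common-effect structure.

P(stuck control-rod sensor | scram) ≈ 0.211; P(stuck control-rod sensor | scram, genuine neutron-flux excursion) ≈ 0.065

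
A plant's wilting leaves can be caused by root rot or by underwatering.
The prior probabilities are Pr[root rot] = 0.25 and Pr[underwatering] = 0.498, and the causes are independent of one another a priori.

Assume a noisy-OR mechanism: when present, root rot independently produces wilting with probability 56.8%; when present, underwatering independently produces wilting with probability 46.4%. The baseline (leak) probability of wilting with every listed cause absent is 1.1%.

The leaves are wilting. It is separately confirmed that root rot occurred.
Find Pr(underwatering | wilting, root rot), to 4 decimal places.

Pr(underwatering | wilting, root rot) ≈ 0.5718

Under noisy-OR, P(wilting | causes) = 1 − (1−0.011)·∏(1−qᵢ) over the active causes.
By total probability over both values of underwatering:
  P(wilting | root rot) = 0.572752*0.502 + 0.770995*0.498
        = 0.287522 + 0.383956 = 0.671478
Keeping only the underwatering-present terms gives 0.383956, so
  P(underwatering | wilting, root rot) = 0.383956 / 0.671478 ≈ 0.5718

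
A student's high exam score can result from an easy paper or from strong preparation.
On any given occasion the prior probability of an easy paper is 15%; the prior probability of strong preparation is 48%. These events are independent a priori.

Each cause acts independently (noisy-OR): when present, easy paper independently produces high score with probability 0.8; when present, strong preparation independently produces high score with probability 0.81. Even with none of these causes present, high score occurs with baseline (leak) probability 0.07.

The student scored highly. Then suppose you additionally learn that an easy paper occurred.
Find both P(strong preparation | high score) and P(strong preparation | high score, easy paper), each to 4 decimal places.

P(strong preparation | high score) ≈ 0.8111; P(strong preparation | high score, easy paper) ≈ 0.5224

Under noisy-OR, P(high score | causes) = 1 − (1−0.07)·∏(1−qᵢ) over the active causes.
P(high score) = 0.07·0.85·0.52 + 0.8233·0.85·0.48 + 0.814·0.15·0.52 + 0.96466·0.15·0.48 = 0.030940 + 0.335906 + 0.063492 + 0.069456 = 0.499794
The strong preparation-present share is 0.335906 + 0.069456 = 0.405362.
Hence the posterior is 0.405362/0.499794 ≈ 0.8111.

With the extra evidence:
Weight on strong preparation=true, given the evidence: 0.96466×0.48 = 0.463037
Denominator P(high score | easy paper): 0.814×0.52 + 0.96466×0.48 = 0.886317
P(strong preparation | high score, easy paper) = 0.463037/0.886317 ≈ 0.5224
Conditioning on easy paper lowers the posterior on strong preparation: the classic explaining-away effect in a common-effect structure.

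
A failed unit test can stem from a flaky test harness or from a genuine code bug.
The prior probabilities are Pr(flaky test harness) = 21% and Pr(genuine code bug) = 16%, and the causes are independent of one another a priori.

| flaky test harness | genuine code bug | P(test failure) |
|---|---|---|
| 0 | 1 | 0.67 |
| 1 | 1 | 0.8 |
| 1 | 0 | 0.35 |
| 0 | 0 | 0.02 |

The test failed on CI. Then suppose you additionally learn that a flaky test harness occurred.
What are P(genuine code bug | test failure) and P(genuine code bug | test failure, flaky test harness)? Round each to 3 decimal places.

P(genuine code bug | test failure) ≈ 0.598; P(genuine code bug | test failure, flaky test harness) ≈ 0.303

For the numerator, keep only genuine code bug=true terms: 0.084688 + 0.026880 = 0.111568
Normalizer over all consistent configurations: 0.02·0.79·0.84 + 0.67·0.79·0.16 + 0.35·0.21·0.84 + 0.8·0.21·0.16 = 0.186580
Posterior = 0.111568 / 0.186580 ≈ 0.598

Now condition on the additional information:
P(test failure | flaky test harness) = 0.35·0.84 + 0.8·0.16 = 0.294000 + 0.128000 = 0.422000
The genuine code bug-present share is 0.8·0.16 = 0.128000.
So P(genuine code bug | test failure, flaky test harness) = 0.128000/0.422000 ≈ 0.303.
Conditioning on flaky test harness lowers the posterior on genuine code bug: the classic explaining-away effect in a common-effect structure.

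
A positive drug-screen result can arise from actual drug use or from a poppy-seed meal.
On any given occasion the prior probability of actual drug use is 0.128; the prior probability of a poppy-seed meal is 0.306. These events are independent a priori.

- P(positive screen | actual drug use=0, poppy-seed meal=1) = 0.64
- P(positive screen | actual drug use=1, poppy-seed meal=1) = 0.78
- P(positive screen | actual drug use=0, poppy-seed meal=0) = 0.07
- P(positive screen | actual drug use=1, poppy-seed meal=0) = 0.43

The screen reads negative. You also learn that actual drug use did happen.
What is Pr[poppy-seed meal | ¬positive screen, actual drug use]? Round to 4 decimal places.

Enumerate both values of poppy-seed meal and weight by the priors:
  P(¬positive screen | actual drug use) = 0.57·0.694 + 0.22·0.306
        = 0.395580 + 0.067320 = 0.462900
Configurations with poppy-seed meal contribute 0.067320, so
  P(poppy-seed meal | ¬positive screen, actual drug use) = 0.067320 / 0.462900 ≈ 0.1454

Pr[poppy-seed meal | ¬positive screen, actual drug use] ≈ 0.1454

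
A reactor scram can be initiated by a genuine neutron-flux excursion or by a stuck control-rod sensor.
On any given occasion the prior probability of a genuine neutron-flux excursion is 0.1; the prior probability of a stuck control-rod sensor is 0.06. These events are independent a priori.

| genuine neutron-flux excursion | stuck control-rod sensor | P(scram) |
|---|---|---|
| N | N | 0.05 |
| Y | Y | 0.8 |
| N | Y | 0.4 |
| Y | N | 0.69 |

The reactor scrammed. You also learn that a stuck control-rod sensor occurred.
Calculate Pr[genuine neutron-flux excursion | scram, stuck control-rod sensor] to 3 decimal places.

Pr[genuine neutron-flux excursion | scram, stuck control-rod sensor] ≈ 0.182

For the numerator, keep only genuine neutron-flux excursion=true terms: 0.8·0.1 = 0.080000
Normalizer over all consistent configurations: 0.4·0.9 + 0.8·0.1 = 0.440000
Posterior = 0.080000 / 0.440000 ≈ 0.182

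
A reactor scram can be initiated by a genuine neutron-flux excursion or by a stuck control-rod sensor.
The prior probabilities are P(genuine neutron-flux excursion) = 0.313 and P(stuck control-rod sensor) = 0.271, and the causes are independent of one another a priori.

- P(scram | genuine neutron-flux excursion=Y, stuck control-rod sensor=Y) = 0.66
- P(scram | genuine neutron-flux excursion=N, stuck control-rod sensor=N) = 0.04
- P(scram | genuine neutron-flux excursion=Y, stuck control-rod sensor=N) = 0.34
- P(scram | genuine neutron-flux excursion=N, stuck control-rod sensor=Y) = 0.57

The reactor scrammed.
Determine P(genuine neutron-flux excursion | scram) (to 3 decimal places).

P(genuine neutron-flux excursion | scram) ≈ 0.514

Numerator (weight on configurations with genuine neutron-flux excursion): 0.077580 + 0.055983 = 0.133563
The normalizing constant is 0.04×0.687×0.729 + 0.57×0.687×0.271 + 0.34×0.313×0.729 + 0.66×0.313×0.271 = 0.259717
Posterior = 0.133563 / 0.259717 ≈ 0.514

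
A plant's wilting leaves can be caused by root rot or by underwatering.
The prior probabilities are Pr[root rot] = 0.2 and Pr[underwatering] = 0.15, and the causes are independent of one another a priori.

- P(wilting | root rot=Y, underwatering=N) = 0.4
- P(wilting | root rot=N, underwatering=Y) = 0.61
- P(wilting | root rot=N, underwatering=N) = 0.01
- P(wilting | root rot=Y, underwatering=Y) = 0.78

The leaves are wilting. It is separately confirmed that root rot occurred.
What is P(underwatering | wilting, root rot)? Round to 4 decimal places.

P(underwatering | wilting, root rot) ≈ 0.2560

For the numerator, keep only underwatering=true terms: 0.78·0.15 = 0.117000
Denominator P(wilting | root rot): 0.4·0.85 + 0.78·0.15 = 0.457000
Posterior = 0.117000 / 0.457000 ≈ 0.2560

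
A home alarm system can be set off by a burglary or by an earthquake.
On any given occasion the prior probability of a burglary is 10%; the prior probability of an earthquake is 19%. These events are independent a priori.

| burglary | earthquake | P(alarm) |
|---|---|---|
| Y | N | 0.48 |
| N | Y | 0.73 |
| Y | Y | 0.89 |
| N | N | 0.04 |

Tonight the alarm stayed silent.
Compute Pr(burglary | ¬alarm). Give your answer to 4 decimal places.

Enumerate the 4 (burglary, earthquake) configurations and weight by the priors:
  P(¬alarm) = 0.96*0.9*0.81 + 0.27*0.9*0.19 + 0.52*0.1*0.81 + 0.11*0.1*0.19
        = 0.699840 + 0.046170 + 0.042120 + 0.002090 = 0.790220
The terms with burglary present sum to 0.044210, so
  P(burglary | ¬alarm) = 0.044210 / 0.790220 ≈ 0.0559

Pr(burglary | ¬alarm) ≈ 0.0559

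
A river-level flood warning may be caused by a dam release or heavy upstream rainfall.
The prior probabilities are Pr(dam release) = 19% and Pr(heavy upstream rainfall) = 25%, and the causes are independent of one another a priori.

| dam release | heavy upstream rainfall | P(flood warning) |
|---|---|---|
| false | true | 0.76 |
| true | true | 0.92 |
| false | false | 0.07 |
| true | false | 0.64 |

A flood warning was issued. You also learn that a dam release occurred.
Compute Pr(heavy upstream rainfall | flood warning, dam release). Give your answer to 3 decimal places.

Pr(heavy upstream rainfall | flood warning, dam release) ≈ 0.324

P(flood warning | dam release) = 0.64·0.75 + 0.92·0.25 = 0.480000 + 0.230000 = 0.710000
Of this, 0.230000 comes from 0.92·0.25 (the heavy upstream rainfall=true cases).
P(heavy upstream rainfall | flood warning, dam release) = 0.230000 / 0.710000 ≈ 0.324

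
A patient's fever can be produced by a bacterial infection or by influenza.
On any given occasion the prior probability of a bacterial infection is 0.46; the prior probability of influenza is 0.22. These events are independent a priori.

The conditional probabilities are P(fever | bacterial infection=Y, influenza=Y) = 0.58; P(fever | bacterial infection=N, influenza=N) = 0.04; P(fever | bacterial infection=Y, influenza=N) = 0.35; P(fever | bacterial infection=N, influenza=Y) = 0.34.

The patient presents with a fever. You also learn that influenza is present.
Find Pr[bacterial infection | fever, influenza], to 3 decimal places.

Weight on bacterial infection=true, given the evidence: 0.58×0.46 = 0.266800
Normalizer over all consistent configurations: 0.34×0.54 + 0.58×0.46 = 0.450400
P(bacterial infection | fever, influenza) = 0.266800/0.450400 ≈ 0.592

Pr[bacterial infection | fever, influenza] ≈ 0.592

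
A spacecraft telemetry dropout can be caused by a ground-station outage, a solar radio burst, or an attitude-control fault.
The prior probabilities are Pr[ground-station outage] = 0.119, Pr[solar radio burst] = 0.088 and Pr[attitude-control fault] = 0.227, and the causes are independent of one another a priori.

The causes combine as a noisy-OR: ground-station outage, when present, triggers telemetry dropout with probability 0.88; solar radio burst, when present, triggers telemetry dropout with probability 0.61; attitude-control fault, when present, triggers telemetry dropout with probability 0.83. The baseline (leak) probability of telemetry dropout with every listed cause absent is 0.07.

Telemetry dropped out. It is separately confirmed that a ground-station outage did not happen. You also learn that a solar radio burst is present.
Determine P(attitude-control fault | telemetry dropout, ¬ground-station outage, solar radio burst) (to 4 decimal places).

P(attitude-control fault | telemetry dropout, ¬ground-station outage, solar radio burst) ≈ 0.3019

Under noisy-OR, P(telemetry dropout | causes) = 1 − (1−0.07)·∏(1−qᵢ) over the active causes.
Numerator (weight on configurations with attitude-control fault): 0.938341*0.227 = 0.213003
Normalizer over all consistent configurations: 0.6373*0.773 + 0.938341*0.227 = 0.705636
P(attitude-control fault | telemetry dropout, ¬ground-station outage, solar radio burst) = 0.213003/0.705636 ≈ 0.3019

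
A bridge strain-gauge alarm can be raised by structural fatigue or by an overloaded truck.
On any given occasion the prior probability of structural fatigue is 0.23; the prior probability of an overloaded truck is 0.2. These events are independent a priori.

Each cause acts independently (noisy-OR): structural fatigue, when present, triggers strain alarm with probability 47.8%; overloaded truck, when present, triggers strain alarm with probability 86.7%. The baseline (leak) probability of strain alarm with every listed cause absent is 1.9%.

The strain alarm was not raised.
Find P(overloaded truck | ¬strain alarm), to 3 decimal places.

P(overloaded truck | ¬strain alarm) ≈ 0.032

Under noisy-OR, P(strain alarm | causes) = 1 − (1−0.019)·∏(1−qᵢ) over the active causes.
P(¬strain alarm) = 0.981*0.77*0.8 + 0.130473*0.77*0.2 + 0.512082*0.23*0.8 + 0.068107*0.23*0.2 = 0.604296 + 0.020093 + 0.094223 + 0.003133 = 0.721745
Of this, 0.023226 comes from 0.020093 + 0.003133 (the overloaded truck=true cases).
P(overloaded truck | ¬strain alarm) = 0.023226 / 0.721745 ≈ 0.032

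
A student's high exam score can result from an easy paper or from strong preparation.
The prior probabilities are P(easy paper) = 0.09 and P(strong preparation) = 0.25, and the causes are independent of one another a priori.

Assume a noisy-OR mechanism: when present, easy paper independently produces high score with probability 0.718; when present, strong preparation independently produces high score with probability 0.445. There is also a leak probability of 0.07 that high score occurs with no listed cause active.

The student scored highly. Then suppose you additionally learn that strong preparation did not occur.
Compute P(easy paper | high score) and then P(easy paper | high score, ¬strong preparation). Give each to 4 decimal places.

Under noisy-OR, P(high score | causes) = 1 − (1−0.07)·∏(1−qᵢ) over the active causes.
Sum P(high score|·) weighted by the priors over the 4 (easy paper, strong preparation) configurations:
  P(high score) = 0.07·0.91·0.75 + 0.48385·0.91·0.25 + 0.73774·0.09·0.75 + 0.854446·0.09·0.25
        = 0.047775 + 0.110076 + 0.049797 + 0.019225 = 0.226873
Keeping only the easy paper-present terms gives 0.069022, so
  P(easy paper | high score) = 0.069022 / 0.226873 ≈ 0.3042

Now also conditioning on strong preparation≠true:
P(high score | ¬strong preparation) = 0.07*0.91 + 0.73774*0.09 = 0.063700 + 0.066397 = 0.130097
Of this, 0.066397 comes from 0.73774*0.09 (the easy paper=true cases).
P(easy paper | high score, ¬strong preparation) = 0.066397 / 0.130097 ≈ 0.5104
With strong preparation excluded, easy paper must carry more of the explanatory weight for the high score.

P(easy paper | high score) ≈ 0.3042; P(easy paper | high score, ¬strong preparation) ≈ 0.5104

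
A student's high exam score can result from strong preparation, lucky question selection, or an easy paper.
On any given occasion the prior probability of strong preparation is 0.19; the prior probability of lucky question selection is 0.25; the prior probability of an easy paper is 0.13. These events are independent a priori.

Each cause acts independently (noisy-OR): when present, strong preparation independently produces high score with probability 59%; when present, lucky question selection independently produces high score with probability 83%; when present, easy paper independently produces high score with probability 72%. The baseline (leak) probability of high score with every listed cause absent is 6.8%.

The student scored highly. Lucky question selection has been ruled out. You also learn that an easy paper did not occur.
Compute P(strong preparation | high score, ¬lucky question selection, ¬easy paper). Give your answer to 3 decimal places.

Under noisy-OR, P(high score | causes) = 1 − (1−0.068)·∏(1−qᵢ) over the active causes.
Enumerate both values of strong preparation and weight by the priors:
  P(high score | ¬lucky question selection, ¬easy paper) = 0.068·0.81 + 0.61788·0.19
        = 0.055080 + 0.117397 = 0.172477
Configurations with strong preparation contribute 0.117397, so
  P(strong preparation | high score, ¬lucky question selection, ¬easy paper) = 0.117397 / 0.172477 ≈ 0.681

P(strong preparation | high score, ¬lucky question selection, ¬easy paper) ≈ 0.681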